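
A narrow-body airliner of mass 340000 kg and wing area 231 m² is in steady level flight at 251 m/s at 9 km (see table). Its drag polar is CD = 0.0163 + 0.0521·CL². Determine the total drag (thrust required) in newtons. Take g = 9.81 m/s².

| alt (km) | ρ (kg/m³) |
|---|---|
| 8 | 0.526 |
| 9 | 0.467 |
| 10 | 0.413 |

At 9 km, from the table: ρ = 0.467 kg/m³.
In steady level flight, lift balances weight: W = mg = 340000 × 9.81 = 3.3354×10^6 N.
Dynamic pressure q = 0.5 × 0.467 × 251² = 14710 Pa.
CL = 2W/(ρv²S) = 2×3.3354×10^6/(0.467×251²×231) = 0.9815.
CD = 0.0163 + 0.0521 × 0.9815² = 0.06649.
D = q·S·CD = 14710 × 231 × 0.06649 = 2.26×10^5 N

D = 2.26×10^5 N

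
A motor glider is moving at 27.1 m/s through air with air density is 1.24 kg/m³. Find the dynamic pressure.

q = 455 Pa

q = ½ρv² = ½ × 1.24 × 27.1² = 455 Pa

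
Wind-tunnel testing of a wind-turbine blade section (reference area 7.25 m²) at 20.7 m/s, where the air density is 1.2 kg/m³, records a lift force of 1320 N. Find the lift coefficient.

From L = ½ρv²S·CL, rearranging gives CL = 2L/(ρv²S).
CL = 2 × 1320 / (1.2 × 20.7² × 7.25) = 0.708

CL = 0.708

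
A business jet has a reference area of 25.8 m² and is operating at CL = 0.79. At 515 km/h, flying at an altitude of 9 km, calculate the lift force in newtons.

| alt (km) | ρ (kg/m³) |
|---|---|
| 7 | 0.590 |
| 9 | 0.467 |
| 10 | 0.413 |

At 9 km, from the table: ρ = 0.467 kg/m³.
Convert speed: v = 515 km/h ÷ 3.6 = 143.1 m/s.
Dynamic pressure q = ½ρv² = ½ × 0.467 × 143.1² = 4779 Pa.
L = q·S·CL = 4779 × 25.8 × 0.79 = 97400 N ≈ 97.4 kN

L = 97400 N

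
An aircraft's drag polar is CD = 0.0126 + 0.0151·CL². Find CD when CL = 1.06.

CD = 0.0296

CD = 0.0126 + 0.0151 × 1.06² = 0.0126 + 0.01697 = 0.0296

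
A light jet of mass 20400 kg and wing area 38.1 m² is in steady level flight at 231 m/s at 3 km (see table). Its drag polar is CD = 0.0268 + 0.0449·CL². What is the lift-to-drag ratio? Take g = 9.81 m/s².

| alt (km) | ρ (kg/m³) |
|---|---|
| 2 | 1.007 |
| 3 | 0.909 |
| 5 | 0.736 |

At 3 km, from the table: ρ = 0.909 kg/m³.
Weight W = mg = 20400 × 9.81 = 2.0012×10^5 N; in level flight L = W.
Dynamic pressure q = 0.5 × 0.909 × 231² = 24250 Pa.
CL = W/(q·S) = 2.0012×10^5 / (24250 × 38.1) = 0.2166.
CD = 0.0268 + 0.0449 × 0.2166² = 0.02891.
L/D = CL/CD = 0.2166 / 0.02891 = 7.49

L/D = 7.49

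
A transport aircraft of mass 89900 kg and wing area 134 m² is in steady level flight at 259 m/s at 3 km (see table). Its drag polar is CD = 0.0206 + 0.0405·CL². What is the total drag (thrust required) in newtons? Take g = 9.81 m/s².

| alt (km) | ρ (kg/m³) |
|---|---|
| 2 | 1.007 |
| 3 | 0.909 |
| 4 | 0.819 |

D = 91900 N

At 3 km, from the table: ρ = 0.909 kg/m³.
Level flight ⇒ L = W = m·g = 89900 × 9.81 = 8.8192×10^5 N.
Dynamic pressure q = 0.5 × 0.909 × 259² = 30490 Pa.
CL = 2W/(ρv²S) = 2×8.8192×10^5/(0.909×259²×134) = 0.2159.
CD = 0.0206 + 0.0405 × 0.2159² = 0.02249.
D = q·S·CD = 30490 × 134 × 0.02249 = 91870 N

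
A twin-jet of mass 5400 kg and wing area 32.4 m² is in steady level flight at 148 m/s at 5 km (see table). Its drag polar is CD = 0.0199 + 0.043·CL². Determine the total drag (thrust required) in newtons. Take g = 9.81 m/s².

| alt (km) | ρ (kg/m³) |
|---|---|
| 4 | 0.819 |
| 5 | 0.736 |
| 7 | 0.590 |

D = 5660 N

At 5 km, from the table: ρ = 0.736 kg/m³.
Weight W = mg = 5400 × 9.81 = 52974 N; in level flight L = W.
q = ½ρv² = ½ × 0.736 × 148² = 8061 Pa.
Required CL = L/(qS) = 52974/(8061·32.4) = 0.2028.
CD = 0.0199 + 0.043 × 0.2028² = 0.02167.
D = q·S·CD = 8061 × 32.4 × 0.02167 = 5659 N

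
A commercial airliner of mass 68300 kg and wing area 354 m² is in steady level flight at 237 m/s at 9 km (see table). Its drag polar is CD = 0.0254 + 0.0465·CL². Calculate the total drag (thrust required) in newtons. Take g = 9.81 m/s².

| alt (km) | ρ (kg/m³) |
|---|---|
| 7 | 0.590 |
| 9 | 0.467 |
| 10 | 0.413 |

D = 1.22×10^5 N

At 9 km, from the table: ρ = 0.467 kg/m³.
Level flight ⇒ L = W = m·g = 68300 × 9.81 = 6.7002×10^5 N.
Dynamic pressure q = 0.5 × 0.467 × 237² = 13120 Pa.
CL = W/(q·S) = 6.7002×10^5 / (13120 × 354) = 0.1443.
CD = 0.0254 + 0.0465 × 0.1443² = 0.02637.
D = q·S·CD = 13120 × 354 × 0.02637 = 1.224×10^5 N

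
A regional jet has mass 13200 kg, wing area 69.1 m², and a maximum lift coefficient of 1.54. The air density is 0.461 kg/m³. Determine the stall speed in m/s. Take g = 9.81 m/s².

V_stall = 72.7 m/s

At stall, lift equals weight: L = W = m·g = 13200 × 9.81 = 1.295×10^5 N.
V_stall = √(2W/(ρ·S·CL,max)) = √(2 × 1.295×10^5 / (0.461 × 69.1 × 1.54))
V_stall = √5279 = 72.7 m/s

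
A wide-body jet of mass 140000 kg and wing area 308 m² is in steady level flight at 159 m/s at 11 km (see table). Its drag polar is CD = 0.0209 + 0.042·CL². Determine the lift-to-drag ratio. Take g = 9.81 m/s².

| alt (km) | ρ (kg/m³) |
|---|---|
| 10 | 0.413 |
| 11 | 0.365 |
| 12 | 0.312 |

At 11 km, from the table: ρ = 0.365 kg/m³.
Level flight ⇒ L = W = m·g = 140000 × 9.81 = 1.3734×10^6 N.
q = ½ρv² = ½ × 0.365 × 159² = 4614 Pa.
Required CL = L/(qS) = 1.3734×10^6/(4614·308) = 0.9665.
CD = 0.0209 + 0.042 × 0.9665² = 0.06013.
L/D = CL/CD = 0.9665 / 0.06013 = 16.1

L/D = 16.1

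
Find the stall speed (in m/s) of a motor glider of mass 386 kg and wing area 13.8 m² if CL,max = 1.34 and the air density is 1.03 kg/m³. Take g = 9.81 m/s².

Weight W = mg = 386 × 9.81 = 3787 N.
V_stall = √(2W/(ρ·S·CL,max)) = √(2 × 3787 / (1.03 × 13.8 × 1.34))
V_stall = √397.6 = 19.9 m/s

V_stall = 19.9 m/s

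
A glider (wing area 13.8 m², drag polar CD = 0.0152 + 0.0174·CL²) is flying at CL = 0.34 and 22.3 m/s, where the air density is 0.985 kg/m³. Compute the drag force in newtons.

D = 58.2 N

CD = 0.0152 + 0.0174 × 0.34² = 0.01721
D = ½ρv²S·CD = ½ × 0.985 × 22.3² × 13.8 × 0.01721 = 58.2 N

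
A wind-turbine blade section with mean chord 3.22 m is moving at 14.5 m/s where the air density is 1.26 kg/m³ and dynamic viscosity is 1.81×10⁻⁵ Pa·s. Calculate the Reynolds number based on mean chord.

Re = 3.25×10^6

Re = ρ·v·c/μ = 1.26 × 14.5 × 3.22 / (1.81×10⁻⁵) = 3.25×10^6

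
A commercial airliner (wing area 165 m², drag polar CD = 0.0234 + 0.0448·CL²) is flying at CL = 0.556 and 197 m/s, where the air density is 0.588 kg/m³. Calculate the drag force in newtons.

D = 70100 N

CD = 0.0234 + 0.0448 × 0.556² = 0.03725
D = ½ρv²S·CD = ½ × 0.588 × 197² × 165 × 0.03725 = 70100 N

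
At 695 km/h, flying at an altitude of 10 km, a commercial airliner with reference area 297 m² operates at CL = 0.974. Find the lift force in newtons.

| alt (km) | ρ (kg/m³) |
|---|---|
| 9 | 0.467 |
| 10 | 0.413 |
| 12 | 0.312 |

At 10 km, from the table: ρ = 0.413 kg/m³.
Convert speed: v = 695 km/h ÷ 3.6 = 193.1 m/s.
Dynamic pressure q = ½ρv² = ½ × 0.413 × 193.1² = 7696 Pa.
L = q·S·CL = 7696 × 297 × 0.974 = 2.23×10^6 N ≈ 2230 kN

L = 2.23×10^6 N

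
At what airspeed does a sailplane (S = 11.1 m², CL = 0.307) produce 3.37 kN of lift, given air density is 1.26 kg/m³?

L = ½ρv²S·CL ⇒ v = √(2L/(ρ·S·CL))
v = √(2 × 3370 / (1.26 × 11.1 × 0.307)) = √1570 = 39.6 m/s

v = 39.6 m/s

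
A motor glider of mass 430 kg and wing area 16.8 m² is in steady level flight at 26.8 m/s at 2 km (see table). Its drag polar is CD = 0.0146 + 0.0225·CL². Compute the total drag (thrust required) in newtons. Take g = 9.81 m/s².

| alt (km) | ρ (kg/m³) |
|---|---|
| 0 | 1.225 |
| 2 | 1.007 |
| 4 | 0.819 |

At 2 km, from the table: ρ = 1.007 kg/m³.
In steady level flight, lift balances weight: W = mg = 430 × 9.81 = 4218.3 N.
Dynamic pressure q = 0.5 × 1.007 × 26.8² = 361.6 Pa.
Required CL = L/(qS) = 4218.3/(361.6·16.8) = 0.6943.
CD = 0.0146 + 0.0225 × 0.6943² = 0.02545.
D = q·S·CD = 361.6 × 16.8 × 0.02545 = 154.6 N

D = 155 N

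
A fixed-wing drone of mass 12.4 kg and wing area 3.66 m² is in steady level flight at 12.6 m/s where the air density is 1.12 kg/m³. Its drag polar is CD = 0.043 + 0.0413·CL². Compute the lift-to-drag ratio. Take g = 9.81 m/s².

L/D = 7.66

Level flight ⇒ L = W = m·g = 12.4 × 9.81 = 121.64 N.
Dynamic pressure q = 0.5 × 1.12 × 12.6² = 88.91 Pa.
CL = 2W/(ρv²S) = 2×121.64/(1.12×12.6²×3.66) = 0.3738.
CD = 0.043 + 0.0413 × 0.3738² = 0.04877.
L/D = CL/CD = 0.3738 / 0.04877 = 7.66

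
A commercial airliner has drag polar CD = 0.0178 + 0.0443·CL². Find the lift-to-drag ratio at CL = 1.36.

CD = 0.0178 + 0.0443 × 1.36² = 0.09974
L/D = CL/CD = 1.36 / 0.09974 = 13.6

L/D = 13.6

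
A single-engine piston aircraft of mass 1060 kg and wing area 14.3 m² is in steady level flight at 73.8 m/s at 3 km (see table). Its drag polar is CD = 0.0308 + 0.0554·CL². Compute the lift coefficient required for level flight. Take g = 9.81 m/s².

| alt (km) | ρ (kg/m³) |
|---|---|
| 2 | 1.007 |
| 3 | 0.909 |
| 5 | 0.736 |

CL = 0.294

At 3 km, from the table: ρ = 0.909 kg/m³.
Weight W = mg = 1060 × 9.81 = 10399 N; in level flight L = W.
q = ½ρv² = ½ × 0.909 × 73.8² = 2475 Pa.
CL = 2W/(ρv²S) = 2×10399/(0.909×73.8²×14.3) = 0.2938.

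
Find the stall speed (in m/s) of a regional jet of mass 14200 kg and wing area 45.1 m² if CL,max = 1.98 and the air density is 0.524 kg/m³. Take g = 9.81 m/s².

V_stall = 77.2 m/s

Stall occurs when L = W at CL,max. W = mg = 14200 × 9.81 = 1.393×10^5 N.
From L = ½ρV²S·CL,max = W: V_stall = √(2W/(ρSCL,max)) = √(2·1.393×10^5/(0.524·45.1·1.98))
V_stall = √5954 = 77.2 m/s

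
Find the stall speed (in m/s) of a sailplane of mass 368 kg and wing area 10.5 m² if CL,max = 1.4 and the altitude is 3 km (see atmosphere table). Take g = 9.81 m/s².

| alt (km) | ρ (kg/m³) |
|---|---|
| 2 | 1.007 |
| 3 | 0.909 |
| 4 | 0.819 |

At 3 km, from the table: ρ = 0.909 kg/m³.
At stall, lift equals weight: L = W = m·g = 368 × 9.81 = 3610 N.
From L = ½ρV²S·CL,max = W: V_stall = √(2W/(ρSCL,max)) = √(2·3610/(0.909·10.5·1.4))
V_stall = √540.3 = 23.2 m/s

V_stall = 23.2 m/s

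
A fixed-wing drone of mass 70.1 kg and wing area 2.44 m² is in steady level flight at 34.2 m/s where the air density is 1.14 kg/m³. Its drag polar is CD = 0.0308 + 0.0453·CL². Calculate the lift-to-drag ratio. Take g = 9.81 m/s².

L/D = 10.9

In steady level flight, lift balances weight: W = mg = 70.1 × 9.81 = 687.68 N.
Dynamic pressure q = 0.5 × 1.14 × 34.2² = 666.7 Pa.
CL = 2W/(ρv²S) = 2×687.68/(1.14×34.2²×2.44) = 0.4227.
CD = 0.0308 + 0.0453 × 0.4227² = 0.0389.
L/D = CL/CD = 0.4227 / 0.0389 = 10.9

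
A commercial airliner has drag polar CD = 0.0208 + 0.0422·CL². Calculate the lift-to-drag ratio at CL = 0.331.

CD = 0.0208 + 0.0422 × 0.331² = 0.02542
L/D = CL/CD = 0.331 / 0.02542 = 13

L/D = 13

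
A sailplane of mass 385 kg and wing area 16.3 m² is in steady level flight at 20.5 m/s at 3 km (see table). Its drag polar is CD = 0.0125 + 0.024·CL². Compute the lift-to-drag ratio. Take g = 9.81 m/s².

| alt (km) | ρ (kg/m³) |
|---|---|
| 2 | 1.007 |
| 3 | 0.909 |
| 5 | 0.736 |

At 3 km, from the table: ρ = 0.909 kg/m³.
Level flight ⇒ L = W = m·g = 385 × 9.81 = 3776.9 N.
q = ½ρv² = ½ × 0.909 × 20.5² = 191 Pa.
CL = 2W/(ρv²S) = 2×3776.9/(0.909×20.5²×16.3) = 1.213.
CD = 0.0125 + 0.024 × 1.213² = 0.04782.
L/D = CL/CD = 1.213 / 0.04782 = 25.4

L/D = 25.4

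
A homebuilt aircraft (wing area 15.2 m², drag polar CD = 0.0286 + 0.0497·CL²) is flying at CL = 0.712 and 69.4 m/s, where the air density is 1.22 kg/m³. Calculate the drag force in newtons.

D = 2400 N

CD = 0.0286 + 0.0497 × 0.712² = 0.0538
D = ½ρv²S·CD = ½ × 1.22 × 69.4² × 15.2 × 0.0538 = 2400 N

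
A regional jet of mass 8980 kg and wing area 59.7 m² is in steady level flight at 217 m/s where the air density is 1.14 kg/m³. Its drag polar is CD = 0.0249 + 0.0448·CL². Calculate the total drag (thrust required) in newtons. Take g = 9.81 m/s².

Level flight ⇒ L = W = m·g = 8980 × 9.81 = 88094 N.
q = ½ρv² = ½ × 1.14 × 217² = 26840 Pa.
CL = 2W/(ρv²S) = 2×88094/(1.14×217²×59.7) = 0.05498.
CD = 0.0249 + 0.0448 × 0.05498² = 0.02504.
D = q·S·CD = 26840 × 59.7 × 0.02504 = 40120 N

D = 40100 N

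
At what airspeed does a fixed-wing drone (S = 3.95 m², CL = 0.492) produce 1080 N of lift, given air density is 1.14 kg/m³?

L = ½ρv²S·CL ⇒ v = √(2L/(ρ·S·CL))
v = √(2 × 1080 / (1.14 × 3.95 × 0.492)) = √975 = 31.2 m/s

v = 31.2 m/s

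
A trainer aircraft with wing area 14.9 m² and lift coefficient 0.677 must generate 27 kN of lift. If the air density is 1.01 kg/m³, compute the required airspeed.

L = ½ρv²S·CL ⇒ v = √(2L/(ρ·S·CL))
v = √(2 × 27000 / (1.01 × 14.9 × 0.677)) = √5300 = 72.8 m/s

v = 72.8 m/s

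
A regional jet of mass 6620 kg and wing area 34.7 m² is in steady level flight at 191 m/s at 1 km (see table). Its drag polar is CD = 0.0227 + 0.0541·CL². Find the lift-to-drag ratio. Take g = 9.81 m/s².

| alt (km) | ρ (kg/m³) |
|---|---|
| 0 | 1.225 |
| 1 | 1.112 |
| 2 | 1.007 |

At 1 km, from the table: ρ = 1.112 kg/m³.
In steady level flight, lift balances weight: W = mg = 6620 × 9.81 = 64942 N.
Dynamic pressure q = 0.5 × 1.112 × 191² = 20280 Pa.
CL = 2W/(ρv²S) = 2×64942/(1.112×191²×34.7) = 0.09227.
CD = 0.0227 + 0.0541 × 0.09227² = 0.02316.
L/D = CL/CD = 0.09227 / 0.02316 = 3.98

L/D = 3.98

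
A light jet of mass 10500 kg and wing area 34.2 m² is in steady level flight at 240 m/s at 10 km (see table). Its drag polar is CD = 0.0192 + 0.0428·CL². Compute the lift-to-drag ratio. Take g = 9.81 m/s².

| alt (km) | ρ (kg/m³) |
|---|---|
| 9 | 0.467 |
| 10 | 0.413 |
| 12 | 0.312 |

At 10 km, from the table: ρ = 0.413 kg/m³.
In steady level flight, lift balances weight: W = mg = 10500 × 9.81 = 1.03×10^5 N.
q = ½ρv² = ½ × 0.413 × 240² = 11890 Pa.
CL = W/(q·S) = 1.03×10^5 / (11890 × 34.2) = 0.2532.
CD = 0.0192 + 0.0428 × 0.2532² = 0.02194.
L/D = CL/CD = 0.2532 / 0.02194 = 11.5

L/D = 11.5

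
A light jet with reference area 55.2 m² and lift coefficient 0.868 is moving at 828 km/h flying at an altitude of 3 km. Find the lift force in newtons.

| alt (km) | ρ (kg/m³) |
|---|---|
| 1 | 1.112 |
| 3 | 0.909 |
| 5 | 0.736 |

At 3 km, from the table: ρ = 0.909 kg/m³.
Convert speed: v = 828 km/h ÷ 3.6 = 230 m/s.
Dynamic pressure q = ½ρv² = ½ × 0.909 × 230² = 24040 Pa.
L = q·S·CL = 24040 × 55.2 × 0.868 = 1.15×10^6 N ≈ 1150 kN

L = 1.15×10^6 N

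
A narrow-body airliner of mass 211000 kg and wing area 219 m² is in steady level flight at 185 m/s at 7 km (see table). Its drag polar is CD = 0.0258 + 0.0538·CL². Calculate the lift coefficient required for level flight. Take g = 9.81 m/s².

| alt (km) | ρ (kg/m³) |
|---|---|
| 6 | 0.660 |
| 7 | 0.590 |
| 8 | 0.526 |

CL = 0.936

At 7 km, from the table: ρ = 0.590 kg/m³.
Level flight ⇒ L = W = m·g = 211000 × 9.81 = 2.0699×10^6 N.
Dynamic pressure q = 0.5 × 0.59 × 185² = 10100 Pa.
CL = W/(q·S) = 2.0699×10^6 / (10100 × 219) = 0.9361.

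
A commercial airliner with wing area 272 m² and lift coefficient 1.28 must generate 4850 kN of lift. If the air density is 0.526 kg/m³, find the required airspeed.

L = ½ρv²S·CL ⇒ v = √(2L/(ρ·S·CL))
v = √(2 × 4.85×10^6 / (0.526 × 272 × 1.28)) = √52970 = 230 m/s

v = 230 m/s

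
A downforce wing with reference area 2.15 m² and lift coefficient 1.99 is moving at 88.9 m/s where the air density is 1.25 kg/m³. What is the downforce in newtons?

L = 21100 N

Dynamic pressure q = ½ρv² = ½ × 1.25 × 88.9² = 4940 Pa.
L = q·S·CL = 4940 × 2.15 × 1.99 = 21100 N ≈ 21.1 kN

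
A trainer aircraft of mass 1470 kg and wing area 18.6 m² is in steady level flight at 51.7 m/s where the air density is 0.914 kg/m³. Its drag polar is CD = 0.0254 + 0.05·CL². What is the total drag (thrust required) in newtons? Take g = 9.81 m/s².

D = 1030 N

Weight W = mg = 1470 × 9.81 = 14421 N; in level flight L = W.
q = ½ρv² = ½ × 0.914 × 51.7² = 1222 Pa.
Required CL = L/(qS) = 14421/(1222·18.6) = 0.6347.
CD = 0.0254 + 0.05 × 0.6347² = 0.04554.
D = q·S·CD = 1222 × 18.6 × 0.04554 = 1035 N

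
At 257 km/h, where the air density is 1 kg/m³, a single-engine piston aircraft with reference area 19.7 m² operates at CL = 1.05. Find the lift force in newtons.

Convert speed: v = 257 km/h ÷ 3.6 = 71.39 m/s.
Dynamic pressure q = ½ρv² = ½ × 1 × 71.39² = 2548 Pa.
L = q·S·CL = 2548 × 19.7 × 1.05 = 52700 N ≈ 52.7 kN

L = 52700 N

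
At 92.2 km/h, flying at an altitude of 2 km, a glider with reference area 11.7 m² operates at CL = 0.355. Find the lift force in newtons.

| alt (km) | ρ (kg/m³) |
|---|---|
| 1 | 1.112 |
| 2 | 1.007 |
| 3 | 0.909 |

At 2 km, from the table: ρ = 1.007 kg/m³.
Convert speed: v = 92.2 km/h ÷ 3.6 = 25.61 m/s.
Dynamic pressure q = ½ρv² = ½ × 1.007 × 25.61² = 330.3 Pa.
L = q·S·CL = 330.3 × 11.7 × 0.355 = 1370 N

L = 1370 N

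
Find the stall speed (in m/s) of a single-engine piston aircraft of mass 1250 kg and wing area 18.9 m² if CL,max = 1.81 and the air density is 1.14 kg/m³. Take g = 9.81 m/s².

V_stall = 25.1 m/s

Weight W = mg = 1250 × 9.81 = 12260 N.
V_stall = √(2W/(ρ·S·CL,max)) = √(2 × 12260 / (1.14 × 18.9 × 1.81))
V_stall = √628.9 = 25.1 m/s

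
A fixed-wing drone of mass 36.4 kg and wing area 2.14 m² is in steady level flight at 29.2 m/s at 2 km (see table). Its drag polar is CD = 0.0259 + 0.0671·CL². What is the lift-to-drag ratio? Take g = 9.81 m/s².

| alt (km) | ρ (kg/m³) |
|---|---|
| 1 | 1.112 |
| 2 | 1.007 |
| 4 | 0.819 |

At 2 km, from the table: ρ = 1.007 kg/m³.
Weight W = mg = 36.4 × 9.81 = 357.08 N; in level flight L = W.
q = ½ρv² = ½ × 1.007 × 29.2² = 429.3 Pa.
CL = 2W/(ρv²S) = 2×357.08/(1.007×29.2²×2.14) = 0.3887.
CD = 0.0259 + 0.0671 × 0.3887² = 0.03604.
L/D = CL/CD = 0.3887 / 0.03604 = 10.8

L/D = 10.8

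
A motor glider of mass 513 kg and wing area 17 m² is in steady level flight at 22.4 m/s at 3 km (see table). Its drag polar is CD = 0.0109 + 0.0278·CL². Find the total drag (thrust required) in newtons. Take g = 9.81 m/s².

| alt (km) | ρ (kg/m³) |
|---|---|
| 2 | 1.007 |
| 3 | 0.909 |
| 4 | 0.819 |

At 3 km, from the table: ρ = 0.909 kg/m³.
Weight W = mg = 513 × 9.81 = 5032.5 N; in level flight L = W.
q = ½ρv² = ½ × 0.909 × 22.4² = 228 Pa.
CL = W/(q·S) = 5032.5 / (228 × 17) = 1.298.
CD = 0.0109 + 0.0278 × 1.298² = 0.05774.
D = q·S·CD = 228 × 17 × 0.05774 = 223.9 N

D = 224 N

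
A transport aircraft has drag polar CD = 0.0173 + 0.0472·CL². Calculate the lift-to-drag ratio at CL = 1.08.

L/D = 14.9

CD = 0.0173 + 0.0472 × 1.08² = 0.07235
L/D = CL/CD = 1.08 / 0.07235 = 14.9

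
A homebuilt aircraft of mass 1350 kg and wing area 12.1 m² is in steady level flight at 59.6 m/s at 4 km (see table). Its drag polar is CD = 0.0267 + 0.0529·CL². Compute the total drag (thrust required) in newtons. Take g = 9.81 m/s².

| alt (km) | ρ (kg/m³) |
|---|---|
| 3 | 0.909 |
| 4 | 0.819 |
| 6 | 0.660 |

At 4 km, from the table: ρ = 0.819 kg/m³.
Weight W = mg = 1350 × 9.81 = 13244 N; in level flight L = W.
q = ½ρv² = ½ × 0.819 × 59.6² = 1455 Pa.
Required CL = L/(qS) = 13244/(1455·12.1) = 0.7524.
CD = 0.0267 + 0.0529 × 0.7524² = 0.05665.
D = q·S·CD = 1455 × 12.1 × 0.05665 = 997.1 N

D = 997 N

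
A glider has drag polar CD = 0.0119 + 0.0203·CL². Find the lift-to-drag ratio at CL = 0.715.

CD = 0.0119 + 0.0203 × 0.715² = 0.02228
L/D = CL/CD = 0.715 / 0.02228 = 32.1

L/D = 32.1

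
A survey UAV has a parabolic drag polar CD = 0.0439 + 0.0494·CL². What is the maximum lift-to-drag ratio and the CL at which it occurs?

For CD = CD0 + K·CL², (L/D)max occurs at CL* = √(CD0/K) and equals 1/(2√(K·CD0)).
(L/D)max = 1/(2√(0.0494 × 0.0439)) = 1/(2 × 0.04657) = 10.7
CL* = √(0.0439/0.0494) = 0.943

(L/D)max = 10.7, at CL = 0.943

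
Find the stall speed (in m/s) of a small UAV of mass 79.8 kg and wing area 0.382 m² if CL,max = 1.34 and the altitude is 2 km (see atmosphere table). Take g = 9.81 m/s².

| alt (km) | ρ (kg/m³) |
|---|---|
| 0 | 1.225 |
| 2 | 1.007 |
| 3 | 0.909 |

V_stall = 55.1 m/s

At 2 km, from the table: ρ = 1.007 kg/m³.
At stall, lift equals weight: L = W = m·g = 79.8 × 9.81 = 782.8 N.
V_stall = √(2W/(ρ·S·CL,max)) = √(2 × 782.8 / (1.007 × 0.382 × 1.34))
V_stall = √3037 = 55.1 m/s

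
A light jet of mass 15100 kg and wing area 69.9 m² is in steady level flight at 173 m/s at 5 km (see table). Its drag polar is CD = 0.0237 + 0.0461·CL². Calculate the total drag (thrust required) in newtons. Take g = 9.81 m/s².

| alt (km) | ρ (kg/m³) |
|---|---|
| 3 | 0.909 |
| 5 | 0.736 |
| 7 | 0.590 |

At 5 km, from the table: ρ = 0.736 kg/m³.
In steady level flight, lift balances weight: W = mg = 15100 × 9.81 = 1.4813×10^5 N.
q = ½ρv² = ½ × 0.736 × 173² = 11010 Pa.
CL = 2W/(ρv²S) = 2×1.4813×10^5/(0.736×173²×69.9) = 0.1924.
CD = 0.0237 + 0.0461 × 0.1924² = 0.02541.
D = q·S·CD = 11010 × 69.9 × 0.02541 = 19560 N

D = 19600 N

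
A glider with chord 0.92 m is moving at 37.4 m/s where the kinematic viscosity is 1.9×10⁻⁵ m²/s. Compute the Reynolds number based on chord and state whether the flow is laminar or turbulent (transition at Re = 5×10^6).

Re = v·c/ν = 37.4 × 0.92 / (1.9×10⁻⁵) = 1.81×10^6
Since 1.81×10^6 < 5×10^6, the flow is laminar.

Re = 1.81×10^6 (laminar)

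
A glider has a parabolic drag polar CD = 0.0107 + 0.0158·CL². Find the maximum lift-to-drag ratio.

(L/D)max = 38.5

For CD = CD0 + K·CL², (L/D)max occurs at CL* = √(CD0/K) and equals 1/(2√(K·CD0)).
(L/D)max = 1/(2√(0.0158 × 0.0107)) = 1/(2 × 0.013) = 38.5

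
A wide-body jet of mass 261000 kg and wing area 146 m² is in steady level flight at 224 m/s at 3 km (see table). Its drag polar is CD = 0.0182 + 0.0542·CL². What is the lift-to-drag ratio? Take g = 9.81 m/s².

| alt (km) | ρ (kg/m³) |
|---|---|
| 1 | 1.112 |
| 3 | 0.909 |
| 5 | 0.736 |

L/D = 15.3

At 3 km, from the table: ρ = 0.909 kg/m³.
Level flight ⇒ L = W = m·g = 261000 × 9.81 = 2.5604×10^6 N.
Dynamic pressure q = 0.5 × 0.909 × 224² = 22800 Pa.
Required CL = L/(qS) = 2.5604×10^6/(22800·146) = 0.769.
CD = 0.0182 + 0.0542 × 0.769² = 0.05025.
L/D = CL/CD = 0.769 / 0.05025 = 15.3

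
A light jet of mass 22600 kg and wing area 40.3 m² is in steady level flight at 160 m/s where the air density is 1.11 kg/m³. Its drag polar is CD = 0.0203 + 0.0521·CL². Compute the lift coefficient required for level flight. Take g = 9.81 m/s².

CL = 0.387

In steady level flight, lift balances weight: W = mg = 22600 × 9.81 = 2.2171×10^5 N.
Dynamic pressure q = 0.5 × 1.11 × 160² = 14210 Pa.
CL = W/(q·S) = 2.2171×10^5 / (14210 × 40.3) = 0.3872.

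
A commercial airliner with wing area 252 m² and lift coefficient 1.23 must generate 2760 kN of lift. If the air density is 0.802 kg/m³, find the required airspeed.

v = 149 m/s

L = ½ρv²S·CL ⇒ v = √(2L/(ρ·S·CL))
v = √(2 × 2.76×10^6 / (0.802 × 252 × 1.23)) = √22210 = 149 m/s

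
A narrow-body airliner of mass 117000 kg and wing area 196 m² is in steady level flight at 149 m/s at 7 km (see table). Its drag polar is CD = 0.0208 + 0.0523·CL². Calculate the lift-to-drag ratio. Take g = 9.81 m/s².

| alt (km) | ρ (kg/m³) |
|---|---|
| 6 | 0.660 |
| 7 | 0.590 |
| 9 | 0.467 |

L/D = 14.3

At 7 km, from the table: ρ = 0.590 kg/m³.
In steady level flight, lift balances weight: W = mg = 117000 × 9.81 = 1.1478×10^6 N.
Dynamic pressure q = 0.5 × 0.59 × 149² = 6549 Pa.
CL = W/(q·S) = 1.1478×10^6 / (6549 × 196) = 0.8941.
CD = 0.0208 + 0.0523 × 0.8941² = 0.06261.
L/D = CL/CD = 0.8941 / 0.06261 = 14.3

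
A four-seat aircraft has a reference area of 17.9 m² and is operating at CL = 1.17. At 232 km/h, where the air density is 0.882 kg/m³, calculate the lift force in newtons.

Convert speed: v = 232 km/h ÷ 3.6 = 64.44 m/s.
L = ½ρv²S·CL = ½ × 0.882 × 64.44² × 17.9 × 1.17 = 38400 N ≈ 38.4 kN

L = 38400 N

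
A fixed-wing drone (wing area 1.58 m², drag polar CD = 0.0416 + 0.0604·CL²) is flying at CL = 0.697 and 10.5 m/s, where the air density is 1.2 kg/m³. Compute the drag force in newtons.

CD = 0.0416 + 0.0604 × 0.697² = 0.07094
D = ½ρv²S·CD = ½ × 1.2 × 10.5² × 1.58 × 0.07094 = 7.41 N

D = 7.41 N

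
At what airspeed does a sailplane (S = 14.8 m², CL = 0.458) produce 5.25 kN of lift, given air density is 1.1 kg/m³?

L = ½ρv²S·CL ⇒ v = √(2L/(ρ·S·CL))
v = √(2 × 5250 / (1.1 × 14.8 × 0.458)) = √1408 = 37.5 m/s

v = 37.5 m/s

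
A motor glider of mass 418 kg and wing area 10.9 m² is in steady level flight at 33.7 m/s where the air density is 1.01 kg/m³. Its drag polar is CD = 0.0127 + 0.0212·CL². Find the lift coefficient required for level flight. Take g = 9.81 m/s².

Level flight ⇒ L = W = m·g = 418 × 9.81 = 4100.6 N.
q = ½ρv² = ½ × 1.01 × 33.7² = 573.5 Pa.
CL = 2W/(ρv²S) = 2×4100.6/(1.01×33.7²×10.9) = 0.6559.

CL = 0.656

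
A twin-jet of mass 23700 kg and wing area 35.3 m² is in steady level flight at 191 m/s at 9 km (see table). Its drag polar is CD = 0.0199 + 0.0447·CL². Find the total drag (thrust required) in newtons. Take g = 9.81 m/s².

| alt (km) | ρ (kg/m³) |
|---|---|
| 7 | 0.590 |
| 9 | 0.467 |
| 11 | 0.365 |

At 9 km, from the table: ρ = 0.467 kg/m³.
Weight W = mg = 23700 × 9.81 = 2.325×10^5 N; in level flight L = W.
q = ½ρv² = ½ × 0.467 × 191² = 8518 Pa.
CL = W/(q·S) = 2.325×10^5 / (8518 × 35.3) = 0.7732.
CD = 0.0199 + 0.0447 × 0.7732² = 0.04662.
D = q·S·CD = 8518 × 35.3 × 0.04662 = 14020 N

D = 14000 N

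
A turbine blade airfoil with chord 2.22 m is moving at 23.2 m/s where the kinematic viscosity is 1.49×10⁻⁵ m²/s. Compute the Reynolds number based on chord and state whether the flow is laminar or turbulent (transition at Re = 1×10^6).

Re = 3.46×10^6 (turbulent)

Re = v·c/ν = 23.2 × 2.22 / (1.49×10⁻⁵) = 3.46×10^6
Since 3.46×10^6 > 1×10^6, the flow is turbulent.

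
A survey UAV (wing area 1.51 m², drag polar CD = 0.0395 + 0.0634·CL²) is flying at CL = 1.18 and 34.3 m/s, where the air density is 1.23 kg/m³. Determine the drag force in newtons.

CD = 0.0395 + 0.0634 × 1.18² = 0.1278
D = ½ρv²S·CD = ½ × 1.23 × 34.3² × 1.51 × 0.1278 = 140 N

D = 140 N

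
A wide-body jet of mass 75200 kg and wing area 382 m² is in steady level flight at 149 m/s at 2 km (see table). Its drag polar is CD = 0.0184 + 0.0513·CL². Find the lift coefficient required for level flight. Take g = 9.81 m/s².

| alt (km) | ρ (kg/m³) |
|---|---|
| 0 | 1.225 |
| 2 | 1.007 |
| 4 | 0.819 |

At 2 km, from the table: ρ = 1.007 kg/m³.
Level flight ⇒ L = W = m·g = 75200 × 9.81 = 7.3771×10^5 N.
q = ½ρv² = ½ × 1.007 × 149² = 11180 Pa.
CL = W/(q·S) = 7.3771×10^5 / (11180 × 382) = 0.1728.

CL = 0.173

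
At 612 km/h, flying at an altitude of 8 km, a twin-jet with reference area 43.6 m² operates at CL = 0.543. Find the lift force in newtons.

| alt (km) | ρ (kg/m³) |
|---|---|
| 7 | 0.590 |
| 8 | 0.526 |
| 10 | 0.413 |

At 8 km, from the table: ρ = 0.526 kg/m³.
Convert speed: v = 612 km/h ÷ 3.6 = 170 m/s.
L = ½ρv²S·CL = ½ × 0.526 × 170² × 43.6 × 0.543 = 1.8×10^5 N ≈ 180 kN

L = 1.8×10^5 N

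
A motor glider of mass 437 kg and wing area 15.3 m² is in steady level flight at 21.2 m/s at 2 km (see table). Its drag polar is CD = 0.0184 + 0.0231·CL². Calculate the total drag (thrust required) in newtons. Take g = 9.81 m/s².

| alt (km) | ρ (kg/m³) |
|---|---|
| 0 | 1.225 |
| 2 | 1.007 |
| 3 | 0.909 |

At 2 km, from the table: ρ = 1.007 kg/m³.
Weight W = mg = 437 × 9.81 = 4287 N; in level flight L = W.
Dynamic pressure q = 0.5 × 1.007 × 21.2² = 226.3 Pa.
Required CL = L/(qS) = 4287/(226.3·15.3) = 1.238.
CD = 0.0184 + 0.0231 × 1.238² = 0.05382.
D = q·S·CD = 226.3 × 15.3 × 0.05382 = 186.3 N

D = 186 N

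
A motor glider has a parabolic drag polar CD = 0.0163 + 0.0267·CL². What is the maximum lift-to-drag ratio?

(L/D)max = 24

For CD = CD0 + K·CL², (L/D)max occurs at CL* = √(CD0/K) and equals 1/(2√(K·CD0)).
(L/D)max = 1/(2√(0.0267 × 0.0163)) = 1/(2 × 0.02086) = 24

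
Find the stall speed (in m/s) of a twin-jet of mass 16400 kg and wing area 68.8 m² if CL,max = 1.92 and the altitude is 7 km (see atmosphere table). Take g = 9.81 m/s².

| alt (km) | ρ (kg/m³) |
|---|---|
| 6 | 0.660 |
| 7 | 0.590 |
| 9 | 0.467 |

V_stall = 64.3 m/s

At 7 km, from the table: ρ = 0.590 kg/m³.
Weight W = mg = 16400 × 9.81 = 1.609×10^5 N.
From L = ½ρV²S·CL,max = W: V_stall = √(2W/(ρSCL,max)) = √(2·1.609×10^5/(0.59·68.8·1.92))
V_stall = √4129 = 64.3 m/s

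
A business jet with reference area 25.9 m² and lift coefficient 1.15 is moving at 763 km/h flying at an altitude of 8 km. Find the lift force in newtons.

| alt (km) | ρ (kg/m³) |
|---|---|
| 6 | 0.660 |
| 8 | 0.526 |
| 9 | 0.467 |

At 8 km, from the table: ρ = 0.526 kg/m³.
Convert speed: v = 763 km/h ÷ 3.6 = 211.9 m/s.
L = ½ρv²S·CL = ½ × 0.526 × 211.9² × 25.9 × 1.15 = 3.52×10^5 N ≈ 352 kN

L = 3.52×10^5 N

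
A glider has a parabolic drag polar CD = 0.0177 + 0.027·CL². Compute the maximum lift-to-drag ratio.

For CD = CD0 + K·CL², (L/D)max occurs at CL* = √(CD0/K) and equals 1/(2√(K·CD0)).
(L/D)max = 1/(2√(0.027 × 0.0177)) = 1/(2 × 0.02186) = 22.9

(L/D)max = 22.9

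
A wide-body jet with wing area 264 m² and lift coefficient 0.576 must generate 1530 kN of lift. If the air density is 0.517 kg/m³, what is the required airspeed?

v = 197 m/s

L = ½ρv²S·CL ⇒ v = √(2L/(ρ·S·CL))
v = √(2 × 1.53×10^6 / (0.517 × 264 × 0.576)) = √38920 = 197 m/s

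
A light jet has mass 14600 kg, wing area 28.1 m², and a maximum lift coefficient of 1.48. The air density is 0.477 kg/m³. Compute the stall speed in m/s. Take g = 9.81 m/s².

At stall, lift equals weight: L = W = m·g = 14600 × 9.81 = 1.432×10^5 N.
V_stall = √(2W/(ρ·S·CL,max)) = √(2 × 1.432×10^5 / (0.477 × 28.1 × 1.48))
V_stall = √14440 = 120 m/s

V_stall = 120 m/s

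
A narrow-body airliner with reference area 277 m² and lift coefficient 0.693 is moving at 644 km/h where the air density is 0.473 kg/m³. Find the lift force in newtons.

Convert speed: v = 644 km/h ÷ 3.6 = 178.9 m/s.
L = ½ρv²S·CL = ½ × 0.473 × 178.9² × 277 × 0.693 = 1.45×10^6 N ≈ 1450 kN

L = 1.45×10^6 N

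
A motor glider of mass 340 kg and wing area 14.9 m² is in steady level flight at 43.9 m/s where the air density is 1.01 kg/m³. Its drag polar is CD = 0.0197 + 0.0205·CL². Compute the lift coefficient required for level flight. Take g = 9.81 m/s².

CL = 0.23

Weight W = mg = 340 × 9.81 = 3335.4 N; in level flight L = W.
Dynamic pressure q = 0.5 × 1.01 × 43.9² = 973.2 Pa.
CL = 2W/(ρv²S) = 2×3335.4/(1.01×43.9²×14.9) = 0.23.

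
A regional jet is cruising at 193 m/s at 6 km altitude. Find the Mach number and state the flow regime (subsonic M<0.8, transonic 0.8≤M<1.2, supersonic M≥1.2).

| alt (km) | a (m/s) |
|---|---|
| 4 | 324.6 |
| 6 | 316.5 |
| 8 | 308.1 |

M = 0.61 (subsonic)

At 6 km, from the table: a = 316.5 m/s.
M = v/a = 193 / 316.5 = 0.61
M = 0.61 → subsonic.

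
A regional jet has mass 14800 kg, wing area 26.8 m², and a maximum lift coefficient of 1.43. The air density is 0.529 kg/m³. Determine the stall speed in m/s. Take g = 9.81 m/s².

Weight W = mg = 14800 × 9.81 = 1.452×10^5 N.
From L = ½ρV²S·CL,max = W: V_stall = √(2W/(ρSCL,max)) = √(2·1.452×10^5/(0.529·26.8·1.43))
V_stall = √14320 = 120 m/s

V_stall = 120 m/s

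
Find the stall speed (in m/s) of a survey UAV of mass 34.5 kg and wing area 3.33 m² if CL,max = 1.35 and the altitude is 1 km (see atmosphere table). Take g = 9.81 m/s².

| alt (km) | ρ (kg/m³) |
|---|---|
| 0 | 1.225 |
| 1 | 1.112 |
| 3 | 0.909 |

V_stall = 11.6 m/s

At 1 km, from the table: ρ = 1.112 kg/m³.
Stall occurs when L = W at CL,max. W = mg = 34.5 × 9.81 = 338.4 N.
From L = ½ρV²S·CL,max = W: V_stall = √(2W/(ρSCL,max)) = √(2·338.4/(1.112·3.33·1.35))
V_stall = √135.4 = 11.6 m/s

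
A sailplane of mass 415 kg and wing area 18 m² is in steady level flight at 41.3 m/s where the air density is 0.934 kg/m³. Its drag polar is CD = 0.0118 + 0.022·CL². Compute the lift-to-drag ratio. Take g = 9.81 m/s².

L/D = 20.9

Level flight ⇒ L = W = m·g = 415 × 9.81 = 4071.2 N.
Dynamic pressure q = 0.5 × 0.934 × 41.3² = 796.6 Pa.
Required CL = L/(qS) = 4071.2/(796.6·18) = 0.2839.
CD = 0.0118 + 0.022 × 0.2839² = 0.01357.
L/D = CL/CD = 0.2839 / 0.01357 = 20.9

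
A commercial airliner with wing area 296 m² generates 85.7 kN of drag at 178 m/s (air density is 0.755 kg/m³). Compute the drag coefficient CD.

CD = 0.0242

From D = ½ρv²S·CD, rearranging gives CD = 2D/(ρv²S).
CD = 2 × 85700 / (0.755 × 178² × 296) = 0.0242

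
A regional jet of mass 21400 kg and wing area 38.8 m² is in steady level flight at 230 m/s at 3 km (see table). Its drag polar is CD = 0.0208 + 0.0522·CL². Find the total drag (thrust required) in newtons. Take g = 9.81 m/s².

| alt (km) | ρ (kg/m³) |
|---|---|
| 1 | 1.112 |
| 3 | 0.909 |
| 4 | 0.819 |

D = 21900 N

At 3 km, from the table: ρ = 0.909 kg/m³.
Level flight ⇒ L = W = m·g = 21400 × 9.81 = 2.0993×10^5 N.
Dynamic pressure q = 0.5 × 0.909 × 230² = 24040 Pa.
CL = W/(q·S) = 2.0993×10^5 / (24040 × 38.8) = 0.225.
CD = 0.0208 + 0.0522 × 0.225² = 0.02344.
D = q·S·CD = 24040 × 38.8 × 0.02344 = 21870 N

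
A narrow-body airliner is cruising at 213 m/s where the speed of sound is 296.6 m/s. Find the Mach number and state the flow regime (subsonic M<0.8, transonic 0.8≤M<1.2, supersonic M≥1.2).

M = 0.718 (subsonic)

M = v/a = 213 / 296.6 = 0.718
M = 0.718 → subsonic.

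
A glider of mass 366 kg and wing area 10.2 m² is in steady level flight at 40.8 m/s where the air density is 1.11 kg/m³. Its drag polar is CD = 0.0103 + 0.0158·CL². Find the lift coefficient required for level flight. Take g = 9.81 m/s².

CL = 0.381

In steady level flight, lift balances weight: W = mg = 366 × 9.81 = 3590.5 N.
q = ½ρv² = ½ × 1.11 × 40.8² = 923.9 Pa.
CL = W/(q·S) = 3590.5 / (923.9 × 10.2) = 0.381.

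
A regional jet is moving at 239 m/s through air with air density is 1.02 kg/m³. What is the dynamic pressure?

q = 29100 Pa

q = ½ρv² = ½ × 1.02 × 239² = 29100 Pa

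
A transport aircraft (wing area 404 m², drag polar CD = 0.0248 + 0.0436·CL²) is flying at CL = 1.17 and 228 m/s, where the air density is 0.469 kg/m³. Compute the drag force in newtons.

D = 4.16×10^5 N

CD = 0.0248 + 0.0436 × 1.17² = 0.08448
D = ½ρv²S·CD = ½ × 0.469 × 228² × 404 × 0.08448 = 4.16×10^5 N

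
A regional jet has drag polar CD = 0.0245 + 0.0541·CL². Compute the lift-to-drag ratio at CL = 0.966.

L/D = 12.9

CD = 0.0245 + 0.0541 × 0.966² = 0.07498
L/D = CL/CD = 0.966 / 0.07498 = 12.9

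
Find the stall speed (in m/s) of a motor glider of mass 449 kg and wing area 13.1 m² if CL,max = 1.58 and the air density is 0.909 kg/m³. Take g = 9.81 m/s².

At stall, lift equals weight: L = W = m·g = 449 × 9.81 = 4405 N.
From L = ½ρV²S·CL,max = W: V_stall = √(2W/(ρSCL,max)) = √(2·4405/(0.909·13.1·1.58))
V_stall = √468.2 = 21.6 m/s

V_stall = 21.6 m/s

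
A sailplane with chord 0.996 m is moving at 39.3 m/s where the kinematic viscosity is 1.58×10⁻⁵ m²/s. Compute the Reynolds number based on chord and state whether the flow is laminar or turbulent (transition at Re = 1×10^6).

Re = v·c/ν = 39.3 × 0.996 / (1.58×10⁻⁵) = 2.48×10^6
Since 2.48×10^6 > 1×10^6, the flow is turbulent.

Re = 2.48×10^6 (turbulent)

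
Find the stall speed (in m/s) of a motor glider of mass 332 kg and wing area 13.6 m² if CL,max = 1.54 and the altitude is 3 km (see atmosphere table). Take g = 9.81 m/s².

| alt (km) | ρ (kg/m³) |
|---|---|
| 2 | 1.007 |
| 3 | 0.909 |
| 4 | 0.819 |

V_stall = 18.5 m/s

At 3 km, from the table: ρ = 0.909 kg/m³.
At stall, lift equals weight: L = W = m·g = 332 × 9.81 = 3257 N.
From L = ½ρV²S·CL,max = W: V_stall = √(2W/(ρSCL,max)) = √(2·3257/(0.909·13.6·1.54))
V_stall = √342.1 = 18.5 m/s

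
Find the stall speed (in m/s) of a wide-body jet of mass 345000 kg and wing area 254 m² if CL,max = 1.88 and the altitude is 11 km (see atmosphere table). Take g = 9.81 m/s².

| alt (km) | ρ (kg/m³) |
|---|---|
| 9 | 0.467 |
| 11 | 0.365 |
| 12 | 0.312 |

V_stall = 197 m/s

At 11 km, from the table: ρ = 0.365 kg/m³.
At stall, lift equals weight: L = W = m·g = 345000 × 9.81 = 3.384×10^6 N.
From L = ½ρV²S·CL,max = W: V_stall = √(2W/(ρSCL,max)) = √(2·3.384×10^6/(0.365·254·1.88))
V_stall = √38840 = 197 m/s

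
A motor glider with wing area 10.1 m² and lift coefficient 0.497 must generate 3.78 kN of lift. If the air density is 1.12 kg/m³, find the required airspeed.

v = 36.7 m/s

L = ½ρv²S·CL ⇒ v = √(2L/(ρ·S·CL))
v = √(2 × 3780 / (1.12 × 10.1 × 0.497)) = √1345 = 36.7 m/s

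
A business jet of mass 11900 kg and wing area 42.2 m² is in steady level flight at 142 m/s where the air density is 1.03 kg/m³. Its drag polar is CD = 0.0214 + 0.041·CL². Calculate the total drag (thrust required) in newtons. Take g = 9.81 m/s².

D = 10700 N

In steady level flight, lift balances weight: W = mg = 11900 × 9.81 = 1.1674×10^5 N.
Dynamic pressure q = 0.5 × 1.03 × 142² = 10380 Pa.
Required CL = L/(qS) = 1.1674×10^5/(10380·42.2) = 0.2664.
CD = 0.0214 + 0.041 × 0.2664² = 0.02431.
D = q·S·CD = 10380 × 42.2 × 0.02431 = 10650 N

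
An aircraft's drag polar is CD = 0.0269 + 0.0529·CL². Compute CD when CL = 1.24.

CD = 0.0269 + 0.0529 × 1.24² = 0.0269 + 0.08134 = 0.108

CD = 0.108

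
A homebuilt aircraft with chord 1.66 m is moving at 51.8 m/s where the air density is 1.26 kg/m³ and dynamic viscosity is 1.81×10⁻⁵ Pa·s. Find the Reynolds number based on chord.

Re = ρ·v·c/μ = 1.26 × 51.8 × 1.66 / (1.81×10⁻⁵) = 5.99×10^6

Re = 5.99×10^6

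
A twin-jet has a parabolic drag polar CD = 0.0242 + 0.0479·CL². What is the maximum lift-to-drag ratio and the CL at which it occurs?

(L/D)max = 14.7, at CL = 0.711

For CD = CD0 + K·CL², (L/D)max occurs at CL* = √(CD0/K) and equals 1/(2√(K·CD0)).
(L/D)max = 1/(2√(0.0479 × 0.0242)) = 1/(2 × 0.03405) = 14.7
CL* = √(0.0242/0.0479) = 0.711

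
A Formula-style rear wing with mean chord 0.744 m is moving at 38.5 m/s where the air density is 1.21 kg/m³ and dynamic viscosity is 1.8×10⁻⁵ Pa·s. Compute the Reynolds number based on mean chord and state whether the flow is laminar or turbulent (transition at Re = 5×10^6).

Re = 1.93×10^6 (laminar)

Re = ρ·v·c/μ = 1.21 × 38.5 × 0.744 / (1.8×10⁻⁵) = 1.93×10^6
Since 1.93×10^6 < 5×10^6, the flow is laminar.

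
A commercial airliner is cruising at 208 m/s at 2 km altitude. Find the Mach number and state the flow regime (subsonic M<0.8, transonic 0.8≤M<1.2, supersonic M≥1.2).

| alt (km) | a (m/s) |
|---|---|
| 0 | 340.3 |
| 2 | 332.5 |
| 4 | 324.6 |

M = 0.626 (subsonic)

At 2 km, from the table: a = 332.5 m/s.
M = v/a = 208 / 332.5 = 0.626
M = 0.626 → subsonic.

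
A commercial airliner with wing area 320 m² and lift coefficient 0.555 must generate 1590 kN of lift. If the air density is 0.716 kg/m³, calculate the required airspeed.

v = 158 m/s

L = ½ρv²S·CL ⇒ v = √(2L/(ρ·S·CL))
v = √(2 × 1.59×10^6 / (0.716 × 320 × 0.555)) = √25010 = 158 m/s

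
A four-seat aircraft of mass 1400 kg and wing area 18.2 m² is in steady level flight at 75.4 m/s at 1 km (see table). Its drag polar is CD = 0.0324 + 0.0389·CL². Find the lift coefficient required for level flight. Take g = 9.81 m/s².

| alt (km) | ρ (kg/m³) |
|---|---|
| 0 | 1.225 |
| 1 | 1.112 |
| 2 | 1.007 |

At 1 km, from the table: ρ = 1.112 kg/m³.
In steady level flight, lift balances weight: W = mg = 1400 × 9.81 = 13734 N.
q = ½ρv² = ½ × 1.112 × 75.4² = 3161 Pa.
CL = W/(q·S) = 13734 / (3161 × 18.2) = 0.2387.

CL = 0.239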